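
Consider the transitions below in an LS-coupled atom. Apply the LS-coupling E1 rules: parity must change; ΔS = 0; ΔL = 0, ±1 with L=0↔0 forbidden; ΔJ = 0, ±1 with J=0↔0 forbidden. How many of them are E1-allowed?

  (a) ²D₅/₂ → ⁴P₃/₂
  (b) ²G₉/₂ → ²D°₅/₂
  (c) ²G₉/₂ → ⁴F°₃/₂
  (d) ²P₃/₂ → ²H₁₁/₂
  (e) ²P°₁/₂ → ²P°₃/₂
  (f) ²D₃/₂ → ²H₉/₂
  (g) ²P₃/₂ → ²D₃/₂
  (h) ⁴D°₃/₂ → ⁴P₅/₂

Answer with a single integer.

1

(a) forbidden (parity, ΔS fail)
(b) forbidden (ΔL, ΔJ fail)
(c) forbidden (ΔS, ΔJ fail)
(d) forbidden (parity, ΔL, ΔJ fail)
(e) forbidden (parity fails)
(f) forbidden (parity, ΔL, ΔJ fail)
(g) forbidden (parity fails)
(h) allowed
Total allowed: 1 of 8.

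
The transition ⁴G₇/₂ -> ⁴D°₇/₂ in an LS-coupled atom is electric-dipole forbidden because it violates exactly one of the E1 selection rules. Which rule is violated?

Reading off the term symbols: S 3/2→3/2, L 4→2, J 7/2→7/2, parity even→odd.
Parity must change: even → odd — passes.
ΔS = 0: S: 3/2 → 3/2 — passes.
ΔL = 0, ±1 (not L=0↔0): L: 4 → 2, ΔL = -2 — fails.
ΔJ = 0, ±1 (not J=0↔0): J: 7/2 → 7/2, ΔJ = +0 — passes.

the ΔL = 0, ±1 rule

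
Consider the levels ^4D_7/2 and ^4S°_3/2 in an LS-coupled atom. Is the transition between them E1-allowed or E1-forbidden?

Parity must change: even → odd — passes.
ΔS = 0: S: 3/2 → 3/2 — passes.
ΔL = 0, ±1 (not L=0↔0): L: 2 → 0, ΔL = -2 — fails.
ΔJ = 0, ±1 (not J=0↔0): J: 7/2 → 3/2, ΔJ = -2 — fails.
Rule(s) violated: ΔL, ΔJ.

forbidden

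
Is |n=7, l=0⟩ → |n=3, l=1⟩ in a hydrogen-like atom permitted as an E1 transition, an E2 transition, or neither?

Δl = 1 − 0 = +1; l_i + l_f = 1.
E1 (Δl = ±1): satisfied.
E2 (Δl = 0,±2, l_i+l_f ≥ 2): not satisfied.

E1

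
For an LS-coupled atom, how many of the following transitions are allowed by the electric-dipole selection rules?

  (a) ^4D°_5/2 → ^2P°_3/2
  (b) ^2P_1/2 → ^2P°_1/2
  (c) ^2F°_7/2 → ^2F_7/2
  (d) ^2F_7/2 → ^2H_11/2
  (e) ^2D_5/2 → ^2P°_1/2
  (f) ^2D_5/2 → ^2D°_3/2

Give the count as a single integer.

3

(a) forbidden (parity, ΔS fail)
(b) allowed
(c) allowed
(d) forbidden (parity, ΔL, ΔJ fail)
(e) forbidden (ΔJ fails)
(f) allowed
Total allowed: 3 of 6.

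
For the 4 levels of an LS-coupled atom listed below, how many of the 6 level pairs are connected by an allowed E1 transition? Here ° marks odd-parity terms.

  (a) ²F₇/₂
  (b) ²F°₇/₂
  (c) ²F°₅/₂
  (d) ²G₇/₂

4

(a)–(b): allowed.
(a)–(c): allowed.
(a)–(d): forbidden (parity).
(b)–(c): forbidden (parity).
(b)–(d): allowed.
(c)–(d): allowed.
Allowed pairs: 4 of 6.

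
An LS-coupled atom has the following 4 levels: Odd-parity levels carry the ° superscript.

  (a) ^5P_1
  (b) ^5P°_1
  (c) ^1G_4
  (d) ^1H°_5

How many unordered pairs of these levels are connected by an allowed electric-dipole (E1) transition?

2

(a)–(b): allowed.
(a)–(c): forbidden (parity, ΔS, ΔL, ΔJ).
(a)–(d): forbidden (ΔS, ΔL, ΔJ).
(b)–(c): forbidden (ΔS, ΔL, ΔJ).
(b)–(d): forbidden (parity, ΔS, ΔL, ΔJ).
(c)–(d): allowed.
Allowed pairs: 2 of 6.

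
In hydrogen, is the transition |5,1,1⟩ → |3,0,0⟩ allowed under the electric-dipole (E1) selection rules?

allowed

Δl = 0 − 1 = -1; the E1 rule Δl = ±1 is satisfied.
m_l: 1 → 0 (Δm_l = -1). |Δm_l| ≤ 1 satisfied.
All E1 selection rules are satisfied.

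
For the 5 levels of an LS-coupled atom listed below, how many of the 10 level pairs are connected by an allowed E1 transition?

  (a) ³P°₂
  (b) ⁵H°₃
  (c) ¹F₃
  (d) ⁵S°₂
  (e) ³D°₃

0

(a)–(b): forbidden (parity, ΔS, ΔL).
(a)–(c): forbidden (ΔS, ΔL).
(a)–(d): forbidden (parity, ΔS).
(a)–(e): forbidden (parity).
(b)–(c): forbidden (ΔS, ΔL).
(b)–(d): forbidden (parity, ΔL).
(b)–(e): forbidden (parity, ΔS, ΔL).
(c)–(d): forbidden (ΔS, ΔL).
(c)–(e): forbidden (ΔS).
(d)–(e): forbidden (parity, ΔS, ΔL).
Allowed pairs: 0 of 10.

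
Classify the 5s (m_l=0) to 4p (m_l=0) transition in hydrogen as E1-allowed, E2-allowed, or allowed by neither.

E1

Δl = 1 − 0 = +1; l_i + l_f = 1.
Δm_l = +0.
E1 (Δl = ±1, |Δm_l| ≤ 1): satisfied.
E2 (Δl = 0,±2, l_i+l_f ≥ 2, |Δm_l| ≤ 2): not satisfied.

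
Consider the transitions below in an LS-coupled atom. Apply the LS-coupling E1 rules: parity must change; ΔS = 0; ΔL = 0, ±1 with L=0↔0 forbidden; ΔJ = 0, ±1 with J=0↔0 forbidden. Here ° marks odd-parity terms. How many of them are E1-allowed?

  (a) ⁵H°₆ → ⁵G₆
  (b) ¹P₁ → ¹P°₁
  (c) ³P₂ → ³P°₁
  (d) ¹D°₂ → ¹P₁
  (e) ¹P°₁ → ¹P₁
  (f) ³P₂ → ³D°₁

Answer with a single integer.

6

(a) allowed
(b) allowed
(c) allowed
(d) allowed
(e) allowed
(f) allowed
Total allowed: 6 of 6.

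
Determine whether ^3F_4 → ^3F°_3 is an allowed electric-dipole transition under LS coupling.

allowed

Parity must change: even → odd — ok.
ΔS = 0: S: 1 → 1 — ok.
ΔL = 0, ±1 (not L=0↔0): L: 3 → 3, ΔL = +0 — ok.
ΔJ = 0, ±1 (not J=0↔0): J: 4 → 3, ΔJ = -1 — ok.
All four E1 rules are satisfied.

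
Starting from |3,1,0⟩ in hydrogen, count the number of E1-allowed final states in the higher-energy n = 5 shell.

E1 requires Δl = ±1, so l_f ∈ {0, 2}; with 0 ≤ l_f ≤ n_f−1 = 4, the allowed l_f values are {0, 2}.
For l_f = 0: m_f ∈ {m_i−1, m_i, m_i+1} ∩ [−0, 0] = {0} → 1 state.
For l_f = 2: m_f ∈ {m_i−1, m_i, m_i+1} ∩ [−2, 2] = {-1, 0, 1} → 3 states.
Total: 4.

4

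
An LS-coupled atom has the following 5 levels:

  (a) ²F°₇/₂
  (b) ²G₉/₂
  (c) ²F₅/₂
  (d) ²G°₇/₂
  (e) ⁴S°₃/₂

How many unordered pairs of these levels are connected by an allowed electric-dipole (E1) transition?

(a)–(b): allowed.
(a)–(c): allowed.
(a)–(d): forbidden (parity).
(a)–(e): forbidden (parity, ΔS, ΔL, ΔJ).
(b)–(c): forbidden (parity, ΔJ).
(b)–(d): allowed.
(b)–(e): forbidden (ΔS, ΔL, ΔJ).
(c)–(d): allowed.
(c)–(e): forbidden (ΔS, ΔL).
(d)–(e): forbidden (parity, ΔS, ΔL, ΔJ).
Allowed pairs: 4 of 10.

4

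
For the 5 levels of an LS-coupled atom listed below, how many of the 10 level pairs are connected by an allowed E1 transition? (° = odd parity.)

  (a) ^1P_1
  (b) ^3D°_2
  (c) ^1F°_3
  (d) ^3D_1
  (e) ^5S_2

(a)–(b): forbidden (ΔS).
(a)–(c): forbidden (ΔL, ΔJ).
(a)–(d): forbidden (parity, ΔS).
(a)–(e): forbidden (parity, ΔS).
(b)–(c): forbidden (parity, ΔS).
(b)–(d): allowed.
(b)–(e): forbidden (ΔS, ΔL).
(c)–(d): forbidden (ΔS, ΔJ).
(c)–(e): forbidden (ΔS, ΔL).
(d)–(e): forbidden (parity, ΔS, ΔL).
Allowed pairs: 1 of 10.

1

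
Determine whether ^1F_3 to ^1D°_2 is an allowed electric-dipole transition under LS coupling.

Initial level: S=0, L=3, J=3, parity even. Final level: S=0, L=2, J=2, parity odd.
Parity must change: even → odd — passes.
ΔS = 0: S: 0 → 0 — passes.
ΔL = 0, ±1 (not L=0↔0): L: 3 → 2, ΔL = -1 — passes.
ΔJ = 0, ±1 (not J=0↔0): J: 3 → 2, ΔJ = -1 — passes.
All four E1 rules are satisfied.

allowed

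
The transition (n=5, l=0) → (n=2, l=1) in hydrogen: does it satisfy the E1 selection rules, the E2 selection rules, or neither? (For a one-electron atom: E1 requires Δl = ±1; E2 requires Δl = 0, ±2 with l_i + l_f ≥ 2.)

E1

Δl = 1 − 0 = +1; l_i + l_f = 1.
E1 (Δl = ±1): satisfied.
E2 (Δl = 0,±2, l_i+l_f ≥ 2): not satisfied.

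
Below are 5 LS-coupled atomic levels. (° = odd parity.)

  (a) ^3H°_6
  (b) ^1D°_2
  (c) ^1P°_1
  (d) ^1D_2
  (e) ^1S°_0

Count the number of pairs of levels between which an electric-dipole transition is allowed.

(a)–(b): forbidden (parity, ΔS, ΔL, ΔJ).
(a)–(c): forbidden (parity, ΔS, ΔL, ΔJ).
(a)–(d): forbidden (ΔS, ΔL, ΔJ).
(a)–(e): forbidden (parity, ΔS, ΔL, ΔJ).
(b)–(c): forbidden (parity).
(b)–(d): allowed.
(b)–(e): forbidden (parity, ΔL, ΔJ).
(c)–(d): allowed.
(c)–(e): forbidden (parity).
(d)–(e): forbidden (ΔL, ΔJ).
Allowed pairs: 2 of 10.

2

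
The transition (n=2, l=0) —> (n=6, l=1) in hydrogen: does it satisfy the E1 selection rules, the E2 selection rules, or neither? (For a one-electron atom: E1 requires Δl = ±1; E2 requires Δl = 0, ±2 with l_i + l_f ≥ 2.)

E1

Δl = 1 − 0 = +1; l_i + l_f = 1.
E1 (Δl = ±1): satisfied.
E2 (Δl = 0,±2, l_i+l_f ≥ 2): not satisfied.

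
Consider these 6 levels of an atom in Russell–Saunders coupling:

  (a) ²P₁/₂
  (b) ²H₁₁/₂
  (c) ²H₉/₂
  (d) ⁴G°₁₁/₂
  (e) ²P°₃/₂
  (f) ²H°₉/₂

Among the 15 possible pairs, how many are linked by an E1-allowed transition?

(a)–(b): forbidden (parity, ΔL, ΔJ).
(a)–(c): forbidden (parity, ΔL, ΔJ).
(a)–(d): forbidden (ΔS, ΔL, ΔJ).
(a)–(e): allowed.
(a)–(f): forbidden (ΔL, ΔJ).
(b)–(c): forbidden (parity).
(b)–(d): forbidden (ΔS).
(b)–(e): forbidden (ΔL, ΔJ).
(b)–(f): allowed.
(c)–(d): forbidden (ΔS).
(c)–(e): forbidden (ΔL, ΔJ).
(c)–(f): allowed.
(d)–(e): forbidden (parity, ΔS, ΔL, ΔJ).
(d)–(f): forbidden (parity, ΔS).
(e)–(f): forbidden (parity, ΔL, ΔJ).
Allowed pairs: 3 of 15.

3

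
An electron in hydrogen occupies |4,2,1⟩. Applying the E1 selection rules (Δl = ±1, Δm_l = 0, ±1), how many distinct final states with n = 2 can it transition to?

E1 requires Δl = ±1, so l_f ∈ {1, 3}; with 0 ≤ l_f ≤ n_f−1 = 1, the allowed l_f values are {1}.
For l_f = 1: m_f ∈ {m_i−1, m_i, m_i+1} ∩ [−1, 1] = {0, 1} → 2 states.
Total: 2.

2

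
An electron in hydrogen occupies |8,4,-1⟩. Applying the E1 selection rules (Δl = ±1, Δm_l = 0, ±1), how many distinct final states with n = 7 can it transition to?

6

E1 requires Δl = ±1, so l_f ∈ {3, 5}; with 0 ≤ l_f ≤ n_f−1 = 6, the allowed l_f values are {3, 5}.
For l_f = 3: m_f ∈ {m_i−1, m_i, m_i+1} ∩ [−3, 3] = {-2, -1, 0} → 3 states.
For l_f = 5: m_f ∈ {m_i−1, m_i, m_i+1} ∩ [−5, 5] = {-2, -1, 0} → 3 states.
Total: 6.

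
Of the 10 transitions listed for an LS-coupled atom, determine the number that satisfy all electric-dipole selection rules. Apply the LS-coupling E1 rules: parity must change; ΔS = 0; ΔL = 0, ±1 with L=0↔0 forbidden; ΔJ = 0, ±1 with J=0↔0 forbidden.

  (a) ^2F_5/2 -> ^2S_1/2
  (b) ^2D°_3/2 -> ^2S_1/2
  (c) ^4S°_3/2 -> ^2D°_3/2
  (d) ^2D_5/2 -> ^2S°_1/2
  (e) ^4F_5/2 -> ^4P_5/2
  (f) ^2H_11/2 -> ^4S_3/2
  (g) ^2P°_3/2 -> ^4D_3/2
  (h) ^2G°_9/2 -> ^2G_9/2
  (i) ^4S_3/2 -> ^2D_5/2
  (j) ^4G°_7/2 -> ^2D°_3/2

1

(a) forbidden (parity, ΔL, ΔJ fail)
(b) forbidden (ΔL fails)
(c) forbidden (parity, ΔS, ΔL fail)
(d) forbidden (ΔL, ΔJ fail)
(e) forbidden (parity, ΔL fail)
(f) forbidden (parity, ΔS, ΔL, ΔJ fail)
(g) forbidden (ΔS fails)
(h) allowed
(i) forbidden (parity, ΔS, ΔL fail)
(j) forbidden (parity, ΔS, ΔL, ΔJ fail)
Total allowed: 1 of 10.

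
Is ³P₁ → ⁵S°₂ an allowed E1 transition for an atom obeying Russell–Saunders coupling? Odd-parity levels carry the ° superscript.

Parity must change: even → odd — satisfied.
ΔS = 0: S: 1 → 2 — violated.
ΔL = 0, ±1 (not L=0↔0): L: 1 → 0, ΔL = -1 — satisfied.
ΔJ = 0, ±1 (not J=0↔0): J: 1 → 2, ΔJ = +1 — satisfied.
Rule(s) violated: ΔS.

forbidden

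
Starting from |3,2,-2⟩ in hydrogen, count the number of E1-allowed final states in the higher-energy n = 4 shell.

4

E1 requires Δl = ±1, so l_f ∈ {1, 3}; with 0 ≤ l_f ≤ n_f−1 = 3, the allowed l_f values are {1, 3}.
For l_f = 1: m_f ∈ {m_i−1, m_i, m_i+1} ∩ [−1, 1] = {-1} → 1 state.
For l_f = 3: m_f ∈ {m_i−1, m_i, m_i+1} ∩ [−3, 3] = {-3, -2, -1} → 3 states.
Total: 4.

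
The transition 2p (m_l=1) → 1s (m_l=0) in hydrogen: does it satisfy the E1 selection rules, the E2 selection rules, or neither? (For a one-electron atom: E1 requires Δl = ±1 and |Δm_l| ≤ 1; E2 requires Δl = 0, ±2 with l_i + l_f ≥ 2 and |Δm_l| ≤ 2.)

E1

Δl = 0 − 1 = -1; l_i + l_f = 1.
Δm_l = -1.
E1 (Δl = ±1, |Δm_l| ≤ 1): satisfied.
E2 (Δl = 0,±2, l_i+l_f ≥ 2, |Δm_l| ≤ 2): not satisfied.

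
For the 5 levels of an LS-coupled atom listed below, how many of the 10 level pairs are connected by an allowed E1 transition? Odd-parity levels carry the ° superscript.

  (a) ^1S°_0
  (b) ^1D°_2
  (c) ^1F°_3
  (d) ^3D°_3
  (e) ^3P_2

1

(a)–(b): forbidden (parity, ΔL, ΔJ).
(a)–(c): forbidden (parity, ΔL, ΔJ).
(a)–(d): forbidden (parity, ΔS, ΔL, ΔJ).
(a)–(e): forbidden (ΔS, ΔJ).
(b)–(c): forbidden (parity).
(b)–(d): forbidden (parity, ΔS).
(b)–(e): forbidden (ΔS).
(c)–(d): forbidden (parity, ΔS).
(c)–(e): forbidden (ΔS, ΔL).
(d)–(e): allowed.
Allowed pairs: 1 of 10.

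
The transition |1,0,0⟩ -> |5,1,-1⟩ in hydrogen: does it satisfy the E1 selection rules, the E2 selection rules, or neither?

Δl = 1 − 0 = +1; l_i + l_f = 1.
Δm_l = -1.
E1 (Δl = ±1, |Δm_l| ≤ 1): satisfied.
E2 (Δl = 0,±2, l_i+l_f ≥ 2, |Δm_l| ≤ 2): not satisfied.

E1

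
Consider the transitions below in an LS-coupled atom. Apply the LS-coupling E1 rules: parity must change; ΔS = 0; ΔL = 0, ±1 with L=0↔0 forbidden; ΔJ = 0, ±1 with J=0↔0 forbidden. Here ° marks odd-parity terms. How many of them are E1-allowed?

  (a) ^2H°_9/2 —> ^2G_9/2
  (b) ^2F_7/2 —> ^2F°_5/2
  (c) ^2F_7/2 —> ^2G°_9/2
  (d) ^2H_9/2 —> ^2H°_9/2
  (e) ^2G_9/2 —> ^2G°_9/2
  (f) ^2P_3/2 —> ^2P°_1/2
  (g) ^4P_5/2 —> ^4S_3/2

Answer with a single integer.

6

(a) allowed
(b) allowed
(c) allowed
(d) allowed
(e) allowed
(f) allowed
(g) forbidden (parity fails)
Total allowed: 6 of 7.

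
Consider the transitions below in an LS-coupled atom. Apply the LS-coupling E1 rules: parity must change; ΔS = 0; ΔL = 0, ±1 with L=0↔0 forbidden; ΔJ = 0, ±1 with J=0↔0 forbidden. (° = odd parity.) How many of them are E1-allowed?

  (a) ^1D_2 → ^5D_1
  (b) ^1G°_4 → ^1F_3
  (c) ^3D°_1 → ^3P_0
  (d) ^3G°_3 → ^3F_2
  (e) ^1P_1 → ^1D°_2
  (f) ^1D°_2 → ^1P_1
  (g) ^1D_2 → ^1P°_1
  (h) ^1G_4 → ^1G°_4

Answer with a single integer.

7

(a) forbidden (parity, ΔS fail)
(b) allowed
(c) allowed
(d) allowed
(e) allowed
(f) allowed
(g) allowed
(h) allowed
Total allowed: 7 of 8.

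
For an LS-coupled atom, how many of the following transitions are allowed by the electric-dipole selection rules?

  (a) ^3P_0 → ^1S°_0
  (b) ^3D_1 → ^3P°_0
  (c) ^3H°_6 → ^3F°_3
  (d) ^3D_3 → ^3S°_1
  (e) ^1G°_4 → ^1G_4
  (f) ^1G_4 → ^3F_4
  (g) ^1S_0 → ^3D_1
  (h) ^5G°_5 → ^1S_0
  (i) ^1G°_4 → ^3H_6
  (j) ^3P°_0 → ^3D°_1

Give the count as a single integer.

(a) forbidden (ΔS, ΔJ fail)
(b) allowed
(c) forbidden (parity, ΔL, ΔJ fail)
(d) forbidden (ΔL, ΔJ fail)
(e) allowed
(f) forbidden (parity, ΔS fail)
(g) forbidden (parity, ΔS, ΔL fail)
(h) forbidden (ΔS, ΔL, ΔJ fail)
(i) forbidden (ΔS, ΔJ fail)
(j) forbidden (parity fails)
Total allowed: 2 of 10.

2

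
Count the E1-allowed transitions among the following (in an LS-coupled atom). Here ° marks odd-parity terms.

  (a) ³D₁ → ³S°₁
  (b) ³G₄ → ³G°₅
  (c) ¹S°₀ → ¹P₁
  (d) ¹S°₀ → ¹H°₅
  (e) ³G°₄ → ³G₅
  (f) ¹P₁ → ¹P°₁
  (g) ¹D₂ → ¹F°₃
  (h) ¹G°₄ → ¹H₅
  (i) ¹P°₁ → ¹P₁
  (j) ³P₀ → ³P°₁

8

(a) forbidden (ΔL fails)
(b) allowed
(c) allowed
(d) forbidden (parity, ΔL, ΔJ fail)
(e) allowed
(f) allowed
(g) allowed
(h) allowed
(i) allowed
(j) allowed
Total allowed: 8 of 10.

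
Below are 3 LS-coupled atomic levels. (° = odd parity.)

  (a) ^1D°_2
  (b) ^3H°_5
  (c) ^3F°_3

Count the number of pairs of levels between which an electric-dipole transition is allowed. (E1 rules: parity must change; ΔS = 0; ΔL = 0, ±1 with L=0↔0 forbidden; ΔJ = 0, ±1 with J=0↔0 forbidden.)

(a)–(b): forbidden (parity, ΔS, ΔL, ΔJ).
(a)–(c): forbidden (parity, ΔS).
(b)–(c): forbidden (parity, ΔL, ΔJ).
Allowed pairs: 0 of 3.

0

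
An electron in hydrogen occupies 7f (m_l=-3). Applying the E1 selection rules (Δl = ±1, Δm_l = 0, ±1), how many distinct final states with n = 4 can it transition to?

1

E1 requires Δl = ±1, so l_f ∈ {2, 4}; with 0 ≤ l_f ≤ n_f−1 = 3, the allowed l_f values are {2}.
For l_f = 2: m_f ∈ {m_i−1, m_i, m_i+1} ∩ [−2, 2] = {-2} → 1 state.
Total: 1.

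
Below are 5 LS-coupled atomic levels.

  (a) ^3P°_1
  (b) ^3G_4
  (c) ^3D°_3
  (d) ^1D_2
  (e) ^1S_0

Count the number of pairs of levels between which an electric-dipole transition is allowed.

(a)–(b): forbidden (ΔL, ΔJ).
(a)–(c): forbidden (parity, ΔJ).
(a)–(d): forbidden (ΔS).
(a)–(e): forbidden (ΔS).
(b)–(c): forbidden (ΔL).
(b)–(d): forbidden (parity, ΔS, ΔL, ΔJ).
(b)–(e): forbidden (parity, ΔS, ΔL, ΔJ).
(c)–(d): forbidden (ΔS).
(c)–(e): forbidden (ΔS, ΔL, ΔJ).
(d)–(e): forbidden (parity, ΔL, ΔJ).
Allowed pairs: 0 of 10.

0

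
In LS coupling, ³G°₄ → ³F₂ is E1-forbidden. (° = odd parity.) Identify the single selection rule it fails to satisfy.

Reading off the term symbols: S 1→1, L 4→3, J 4→2, parity odd→even.
Parity must change: odd → even — ✓.
ΔS = 0: S: 1 → 1 — ✓.
ΔL = 0, ±1 (not L=0↔0): L: 4 → 3, ΔL = -1 — ✓.
ΔJ = 0, ±1 (not J=0↔0): J: 4 → 2, ΔJ = -2 — ✗.

the ΔJ = 0, ±1 rule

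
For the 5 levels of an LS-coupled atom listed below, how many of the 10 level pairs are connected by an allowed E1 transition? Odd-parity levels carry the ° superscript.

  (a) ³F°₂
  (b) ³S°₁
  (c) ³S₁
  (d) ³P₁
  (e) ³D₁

2

(a)–(b): forbidden (parity, ΔL).
(a)–(c): forbidden (ΔL).
(a)–(d): forbidden (ΔL).
(a)–(e): allowed.
(b)–(c): forbidden (ΔL).
(b)–(d): allowed.
(b)–(e): forbidden (ΔL).
(c)–(d): forbidden (parity).
(c)–(e): forbidden (parity, ΔL).
(d)–(e): forbidden (parity).
Allowed pairs: 2 of 10.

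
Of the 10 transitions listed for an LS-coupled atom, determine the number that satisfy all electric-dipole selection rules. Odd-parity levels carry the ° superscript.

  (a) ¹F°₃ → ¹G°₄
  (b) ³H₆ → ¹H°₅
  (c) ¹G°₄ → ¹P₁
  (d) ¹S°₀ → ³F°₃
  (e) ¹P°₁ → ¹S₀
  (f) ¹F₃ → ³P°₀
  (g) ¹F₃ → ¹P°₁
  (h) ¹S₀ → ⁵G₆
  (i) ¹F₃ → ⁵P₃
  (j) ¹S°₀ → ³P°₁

1

(a) forbidden (parity fails)
(b) forbidden (ΔS fails)
(c) forbidden (ΔL, ΔJ fail)
(d) forbidden (parity, ΔS, ΔL, ΔJ fail)
(e) allowed
(f) forbidden (ΔS, ΔL, ΔJ fail)
(g) forbidden (ΔL, ΔJ fail)
(h) forbidden (parity, ΔS, ΔL, ΔJ fail)
(i) forbidden (parity, ΔS, ΔL fail)
(j) forbidden (parity, ΔS fail)
Total allowed: 1 of 10.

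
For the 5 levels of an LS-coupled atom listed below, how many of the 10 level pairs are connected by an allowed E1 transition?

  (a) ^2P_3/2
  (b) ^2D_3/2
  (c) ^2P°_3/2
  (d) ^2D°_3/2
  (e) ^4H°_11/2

(a)–(b): forbidden (parity).
(a)–(c): allowed.
(a)–(d): allowed.
(a)–(e): forbidden (ΔS, ΔL, ΔJ).
(b)–(c): allowed.
(b)–(d): allowed.
(b)–(e): forbidden (ΔS, ΔL, ΔJ).
(c)–(d): forbidden (parity).
(c)–(e): forbidden (parity, ΔS, ΔL, ΔJ).
(d)–(e): forbidden (parity, ΔS, ΔL, ΔJ).
Allowed pairs: 4 of 10.

4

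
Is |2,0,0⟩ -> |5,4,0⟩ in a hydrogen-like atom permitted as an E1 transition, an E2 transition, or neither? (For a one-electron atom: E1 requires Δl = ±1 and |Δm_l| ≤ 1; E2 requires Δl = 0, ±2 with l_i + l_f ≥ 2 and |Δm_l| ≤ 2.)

neither

Δl = 4 − 0 = +4; l_i + l_f = 4.
Δm_l = +0.
E1 (Δl = ±1, |Δm_l| ≤ 1): not satisfied.
E2 (Δl = 0,±2, l_i+l_f ≥ 2, |Δm_l| ≤ 2): not satisfied.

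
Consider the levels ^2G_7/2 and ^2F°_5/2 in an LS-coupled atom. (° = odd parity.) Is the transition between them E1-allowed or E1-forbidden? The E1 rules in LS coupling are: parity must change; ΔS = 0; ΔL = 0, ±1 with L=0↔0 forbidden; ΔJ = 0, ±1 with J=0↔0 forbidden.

allowed

Reading off the term symbols: S 1/2→1/2, L 4→3, J 7/2→5/2, parity even→odd.
Parity must change: even → odd — passes.
ΔS = 0: S: 1/2 → 1/2 — passes.
ΔL = 0, ±1 (not L=0↔0): L: 4 → 3, ΔL = -1 — passes.
ΔJ = 0, ±1 (not J=0↔0): J: 7/2 → 5/2, ΔJ = -1 — passes.
All four E1 rules are satisfied.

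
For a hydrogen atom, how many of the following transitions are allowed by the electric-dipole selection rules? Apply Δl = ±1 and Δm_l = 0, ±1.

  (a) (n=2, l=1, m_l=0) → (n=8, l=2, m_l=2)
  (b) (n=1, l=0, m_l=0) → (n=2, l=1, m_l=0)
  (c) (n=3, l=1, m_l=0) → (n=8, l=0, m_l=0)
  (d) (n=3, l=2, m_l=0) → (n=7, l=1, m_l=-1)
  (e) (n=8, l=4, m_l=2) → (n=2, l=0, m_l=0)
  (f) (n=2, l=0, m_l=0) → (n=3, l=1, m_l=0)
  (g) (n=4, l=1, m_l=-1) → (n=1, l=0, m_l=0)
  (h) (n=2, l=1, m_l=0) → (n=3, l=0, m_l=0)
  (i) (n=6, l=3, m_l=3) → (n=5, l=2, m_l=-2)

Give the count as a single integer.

(a) forbidden — Δm_l = +2 (E1 requires Δm_l = 0, ±1)
(b) allowed
(c) allowed
(d) allowed
(e) forbidden — Δl = -4 (E1 requires Δl = ±1); Δm_l = -2 (E1 requires Δm_l = 0, ±1)
(f) allowed
(g) allowed
(h) allowed
(i) forbidden — Δm_l = -5 (E1 requires Δm_l = 0, ±1)
Total allowed: 6 of 9.

6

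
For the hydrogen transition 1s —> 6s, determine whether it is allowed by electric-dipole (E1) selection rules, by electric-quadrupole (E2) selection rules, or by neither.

Δl = 0 − 0 = +0; l_i + l_f = 0.
E1 (Δl = ±1): not satisfied.
E2 (Δl = 0,±2, l_i+l_f ≥ 2): not satisfied.

neither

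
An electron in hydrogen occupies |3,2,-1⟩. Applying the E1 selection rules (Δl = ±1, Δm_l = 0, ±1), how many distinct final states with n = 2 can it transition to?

E1 requires Δl = ±1, so l_f ∈ {1, 3}; with 0 ≤ l_f ≤ n_f−1 = 1, the allowed l_f values are {1}.
For l_f = 1: m_f ∈ {m_i−1, m_i, m_i+1} ∩ [−1, 1] = {-1, 0} → 2 states.
Total: 2.

2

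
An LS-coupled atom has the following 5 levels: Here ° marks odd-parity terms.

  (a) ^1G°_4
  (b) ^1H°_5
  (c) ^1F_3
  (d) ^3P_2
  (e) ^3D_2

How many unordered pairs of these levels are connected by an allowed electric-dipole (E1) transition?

1

(a)–(b): forbidden (parity).
(a)–(c): allowed.
(a)–(d): forbidden (ΔS, ΔL, ΔJ).
(a)–(e): forbidden (ΔS, ΔL, ΔJ).
(b)–(c): forbidden (ΔL, ΔJ).
(b)–(d): forbidden (ΔS, ΔL, ΔJ).
(b)–(e): forbidden (ΔS, ΔL, ΔJ).
(c)–(d): forbidden (parity, ΔS, ΔL).
(c)–(e): forbidden (parity, ΔS).
(d)–(e): forbidden (parity).
Allowed pairs: 1 of 10.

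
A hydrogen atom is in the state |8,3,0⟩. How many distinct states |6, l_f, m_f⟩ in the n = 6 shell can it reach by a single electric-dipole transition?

6

E1 requires Δl = ±1, so l_f ∈ {2, 4}; with 0 ≤ l_f ≤ n_f−1 = 5, the allowed l_f values are {2, 4}.
For l_f = 2: m_f ∈ {m_i−1, m_i, m_i+1} ∩ [−2, 2] = {-1, 0, 1} → 3 states.
For l_f = 4: m_f ∈ {m_i−1, m_i, m_i+1} ∩ [−4, 4] = {-1, 0, 1} → 3 states.
Total: 6.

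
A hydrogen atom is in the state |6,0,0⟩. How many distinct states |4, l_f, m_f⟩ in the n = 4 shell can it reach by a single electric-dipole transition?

E1 requires Δl = ±1, so l_f ∈ {-1, 1}; with 0 ≤ l_f ≤ n_f−1 = 3, the allowed l_f values are {1}.
For l_f = 1: m_f ∈ {m_i−1, m_i, m_i+1} ∩ [−1, 1] = {-1, 0, 1} → 3 states.
Total: 3.

3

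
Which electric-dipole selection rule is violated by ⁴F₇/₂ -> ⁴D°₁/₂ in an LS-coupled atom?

Reading off the term symbols: S 3/2→3/2, L 3→2, J 7/2→1/2, parity even→odd.
Parity must change: even → odd — passes.
ΔS = 0: S: 3/2 → 3/2 — passes.
ΔL = 0, ±1 (not L=0↔0): L: 3 → 2, ΔL = -1 — passes.
ΔJ = 0, ±1 (not J=0↔0): J: 7/2 → 1/2, ΔJ = -3 — fails.

the ΔJ = 0, ±1 rule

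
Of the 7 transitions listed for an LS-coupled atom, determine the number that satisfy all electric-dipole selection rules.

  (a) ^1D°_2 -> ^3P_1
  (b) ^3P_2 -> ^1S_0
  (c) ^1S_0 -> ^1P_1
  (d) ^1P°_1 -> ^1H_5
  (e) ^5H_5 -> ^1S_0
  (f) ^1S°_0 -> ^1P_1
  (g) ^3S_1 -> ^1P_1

1

(a) forbidden (ΔS fails)
(b) forbidden (parity, ΔS, ΔJ fail)
(c) forbidden (parity fails)
(d) forbidden (ΔL, ΔJ fail)
(e) forbidden (parity, ΔS, ΔL, ΔJ fail)
(f) allowed
(g) forbidden (parity, ΔS fail)
Total allowed: 1 of 7.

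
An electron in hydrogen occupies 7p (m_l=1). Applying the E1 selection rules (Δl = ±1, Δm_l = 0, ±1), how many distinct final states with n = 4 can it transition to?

E1 requires Δl = ±1, so l_f ∈ {0, 2}; with 0 ≤ l_f ≤ n_f−1 = 3, the allowed l_f values are {0, 2}.
For l_f = 0: m_f ∈ {m_i−1, m_i, m_i+1} ∩ [−0, 0] = {0} → 1 state.
For l_f = 2: m_f ∈ {m_i−1, m_i, m_i+1} ∩ [−2, 2] = {0, 1, 2} → 3 states.
Total: 4.

4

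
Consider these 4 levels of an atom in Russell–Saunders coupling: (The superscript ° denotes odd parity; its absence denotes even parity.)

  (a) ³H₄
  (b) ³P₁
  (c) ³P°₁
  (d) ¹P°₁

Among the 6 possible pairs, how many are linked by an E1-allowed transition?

1

(a)–(b): forbidden (parity, ΔL, ΔJ).
(a)–(c): forbidden (ΔL, ΔJ).
(a)–(d): forbidden (ΔS, ΔL, ΔJ).
(b)–(c): allowed.
(b)–(d): forbidden (ΔS).
(c)–(d): forbidden (parity, ΔS).
Allowed pairs: 1 of 6.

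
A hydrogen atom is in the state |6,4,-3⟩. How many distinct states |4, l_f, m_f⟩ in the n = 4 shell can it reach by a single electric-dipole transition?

E1 requires Δl = ±1, so l_f ∈ {3, 5}; with 0 ≤ l_f ≤ n_f−1 = 3, the allowed l_f values are {3}.
For l_f = 3: m_f ∈ {m_i−1, m_i, m_i+1} ∩ [−3, 3] = {-3, -2} → 2 states.
Total: 2.

2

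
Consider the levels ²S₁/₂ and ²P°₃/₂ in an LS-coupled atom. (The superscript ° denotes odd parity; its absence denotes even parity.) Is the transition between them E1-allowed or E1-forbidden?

ΔS = 0: S: 1/2 → 1/2 — ok.
ΔL = 0, ±1 (not L=0↔0): L: 0 → 1, ΔL = +1 — ok.
Parity must change: even → odd — ok.
ΔJ = 0, ±1 (not J=0↔0): J: 1/2 → 3/2, ΔJ = +1 — ok.
All four E1 rules are satisfied.

allowed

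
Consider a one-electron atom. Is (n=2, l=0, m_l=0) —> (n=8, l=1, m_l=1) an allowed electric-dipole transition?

l: 0 → 1 (Δl = +1). Δl = ±1 satisfied.
m_l: 0 → 1 (Δm_l = +1). |Δm_l| ≤ 1 satisfied.
All E1 selection rules are satisfied.

allowed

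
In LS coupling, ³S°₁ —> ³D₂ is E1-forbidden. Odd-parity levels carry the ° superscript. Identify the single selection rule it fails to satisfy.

the ΔL = 0, ±1 rule

Reading off the term symbols: S 1→1, L 0→2, J 1→2, parity odd→even.
Parity must change: odd → even — ok.
ΔS = 0: S: 1 → 1 — ok.
ΔL = 0, ±1 (not L=0↔0): L: 0 → 2, ΔL = +2 — fails.
ΔJ = 0, ±1 (not J=0↔0): J: 1 → 2, ΔJ = +1 — ok.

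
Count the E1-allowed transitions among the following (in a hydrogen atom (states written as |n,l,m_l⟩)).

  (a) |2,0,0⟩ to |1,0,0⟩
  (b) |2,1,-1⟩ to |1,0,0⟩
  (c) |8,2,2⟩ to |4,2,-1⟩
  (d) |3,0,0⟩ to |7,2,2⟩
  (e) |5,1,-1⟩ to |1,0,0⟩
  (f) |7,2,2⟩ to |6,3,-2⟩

2

(a) forbidden — Δl = +0 (E1 requires Δl = ±1)
(b) allowed
(c) forbidden — Δl = +0 (E1 requires Δl = ±1); Δm_l = -3 (E1 requires Δm_l = 0, ±1)
(d) forbidden — Δl = +2 (E1 requires Δl = ±1); Δm_l = +2 (E1 requires Δm_l = 0, ±1)
(e) allowed
(f) forbidden — Δm_l = -4 (E1 requires Δm_l = 0, ±1)
Total allowed: 2 of 6.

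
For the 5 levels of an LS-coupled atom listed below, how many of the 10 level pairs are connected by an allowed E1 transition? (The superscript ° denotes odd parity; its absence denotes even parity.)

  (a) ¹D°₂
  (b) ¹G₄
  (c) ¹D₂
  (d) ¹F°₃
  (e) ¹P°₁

(a)–(b): forbidden (ΔL, ΔJ).
(a)–(c): allowed.
(a)–(d): forbidden (parity).
(a)–(e): forbidden (parity).
(b)–(c): forbidden (parity, ΔL, ΔJ).
(b)–(d): allowed.
(b)–(e): forbidden (ΔL, ΔJ).
(c)–(d): allowed.
(c)–(e): allowed.
(d)–(e): forbidden (parity, ΔL, ΔJ).
Allowed pairs: 4 of 10.

4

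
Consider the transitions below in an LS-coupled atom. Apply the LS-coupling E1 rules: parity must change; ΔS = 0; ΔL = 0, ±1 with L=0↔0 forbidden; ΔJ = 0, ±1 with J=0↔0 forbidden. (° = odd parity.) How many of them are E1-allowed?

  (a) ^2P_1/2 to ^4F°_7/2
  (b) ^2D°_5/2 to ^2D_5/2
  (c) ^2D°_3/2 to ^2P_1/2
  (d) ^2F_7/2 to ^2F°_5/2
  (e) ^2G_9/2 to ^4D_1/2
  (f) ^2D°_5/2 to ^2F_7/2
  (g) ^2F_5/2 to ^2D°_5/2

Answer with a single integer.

5

(a) forbidden (ΔS, ΔL, ΔJ fail)
(b) allowed
(c) allowed
(d) allowed
(e) forbidden (parity, ΔS, ΔL, ΔJ fail)
(f) allowed
(g) allowed
Total allowed: 5 of 7.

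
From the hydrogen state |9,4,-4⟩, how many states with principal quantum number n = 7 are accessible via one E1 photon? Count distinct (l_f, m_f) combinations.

4

E1 requires Δl = ±1, so l_f ∈ {3, 5}; with 0 ≤ l_f ≤ n_f−1 = 6, the allowed l_f values are {3, 5}.
For l_f = 3: m_f ∈ {m_i−1, m_i, m_i+1} ∩ [−3, 3] = {-3} → 1 state.
For l_f = 5: m_f ∈ {m_i−1, m_i, m_i+1} ∩ [−5, 5] = {-5, -4, -3} → 3 states.
Total: 4.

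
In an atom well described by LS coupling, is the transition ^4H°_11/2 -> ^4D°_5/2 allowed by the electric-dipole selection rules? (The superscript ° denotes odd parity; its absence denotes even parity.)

forbidden

Parity must change: odd → odd — violated.
ΔS = 0: S: 3/2 → 3/2 — satisfied.
ΔL = 0, ±1 (not L=0↔0): L: 5 → 2, ΔL = -3 — violated.
ΔJ = 0, ±1 (not J=0↔0): J: 11/2 → 5/2, ΔJ = -3 — violated.
Rule(s) violated: parity, ΔL, ΔJ.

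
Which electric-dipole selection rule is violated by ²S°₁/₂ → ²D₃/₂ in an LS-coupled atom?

the ΔL = 0, ±1 rule

Parity must change: odd → even — ✓.
ΔS = 0: S: 1/2 → 1/2 — ✓.
ΔL = 0, ±1 (not L=0↔0): L: 0 → 2, ΔL = +2 — ✗.
ΔJ = 0, ±1 (not J=0↔0): J: 1/2 → 3/2, ΔJ = +1 — ✓.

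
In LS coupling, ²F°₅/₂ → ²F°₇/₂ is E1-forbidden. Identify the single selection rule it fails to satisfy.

parity

Parity must change: odd → odd — violated.
ΔS = 0: S: 1/2 → 1/2 — satisfied.
ΔL = 0, ±1 (not L=0↔0): L: 3 → 3, ΔL = +0 — satisfied.
ΔJ = 0, ±1 (not J=0↔0): J: 5/2 → 7/2, ΔJ = +1 — satisfied.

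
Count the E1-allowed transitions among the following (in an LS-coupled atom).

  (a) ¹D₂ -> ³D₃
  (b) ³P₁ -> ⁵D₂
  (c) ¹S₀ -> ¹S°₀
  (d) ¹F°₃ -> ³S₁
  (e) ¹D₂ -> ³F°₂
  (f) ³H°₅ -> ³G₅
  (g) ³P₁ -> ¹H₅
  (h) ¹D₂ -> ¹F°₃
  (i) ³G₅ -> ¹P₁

2

(a) forbidden (parity, ΔS fail)
(b) forbidden (parity, ΔS fail)
(c) forbidden (ΔL, ΔJ fail)
(d) forbidden (ΔS, ΔL, ΔJ fail)
(e) forbidden (ΔS fails)
(f) allowed
(g) forbidden (parity, ΔS, ΔL, ΔJ fail)
(h) allowed
(i) forbidden (parity, ΔS, ΔL, ΔJ fail)
Total allowed: 2 of 9.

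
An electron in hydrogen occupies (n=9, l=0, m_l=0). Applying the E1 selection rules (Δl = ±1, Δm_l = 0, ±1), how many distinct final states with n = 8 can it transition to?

3

E1 requires Δl = ±1, so l_f ∈ {-1, 1}; with 0 ≤ l_f ≤ n_f−1 = 7, the allowed l_f values are {1}.
For l_f = 1: m_f ∈ {m_i−1, m_i, m_i+1} ∩ [−1, 1] = {-1, 0, 1} → 3 states.
Total: 3.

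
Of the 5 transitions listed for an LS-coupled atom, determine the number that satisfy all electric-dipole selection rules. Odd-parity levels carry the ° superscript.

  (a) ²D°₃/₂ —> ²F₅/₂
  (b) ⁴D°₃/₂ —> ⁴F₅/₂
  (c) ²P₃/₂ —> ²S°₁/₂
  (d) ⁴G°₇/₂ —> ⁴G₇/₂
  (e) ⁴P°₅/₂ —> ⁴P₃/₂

5

(a) allowed
(b) allowed
(c) allowed
(d) allowed
(e) allowed
Total allowed: 5 of 5.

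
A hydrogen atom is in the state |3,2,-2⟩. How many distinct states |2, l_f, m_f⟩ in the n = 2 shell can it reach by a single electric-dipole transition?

E1 requires Δl = ±1, so l_f ∈ {1, 3}; with 0 ≤ l_f ≤ n_f−1 = 1, the allowed l_f values are {1}.
For l_f = 1: m_f ∈ {m_i−1, m_i, m_i+1} ∩ [−1, 1] = {-1} → 1 state.
Total: 1.

1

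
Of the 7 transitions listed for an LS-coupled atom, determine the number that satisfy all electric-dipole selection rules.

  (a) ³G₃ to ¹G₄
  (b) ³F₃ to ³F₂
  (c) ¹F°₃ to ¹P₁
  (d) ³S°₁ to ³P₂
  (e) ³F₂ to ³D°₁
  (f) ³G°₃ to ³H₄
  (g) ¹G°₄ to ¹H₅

(a) forbidden (parity, ΔS fail)
(b) forbidden (parity fails)
(c) forbidden (ΔL, ΔJ fail)
(d) allowed
(e) allowed
(f) allowed
(g) allowed
Total allowed: 4 of 7.

4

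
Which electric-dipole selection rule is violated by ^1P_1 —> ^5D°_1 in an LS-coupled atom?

Initial level: S=0, L=1, J=1, parity even. Final level: S=2, L=2, J=1, parity odd.
Parity must change: even → odd — passes.
ΔS = 0: S: 0 → 2 — fails.
ΔL = 0, ±1 (not L=0↔0): L: 1 → 2, ΔL = +1 — passes.
ΔJ = 0, ±1 (not J=0↔0): J: 1 → 1, ΔJ = +0 — passes.

the ΔS = 0 rule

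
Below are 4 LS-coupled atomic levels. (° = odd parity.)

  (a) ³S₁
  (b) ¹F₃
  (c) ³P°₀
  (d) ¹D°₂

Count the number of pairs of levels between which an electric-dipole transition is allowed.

(a)–(b): forbidden (parity, ΔS, ΔL, ΔJ).
(a)–(c): allowed.
(a)–(d): forbidden (ΔS, ΔL).
(b)–(c): forbidden (ΔS, ΔL, ΔJ).
(b)–(d): allowed.
(c)–(d): forbidden (parity, ΔS, ΔJ).
Allowed pairs: 2 of 6.

2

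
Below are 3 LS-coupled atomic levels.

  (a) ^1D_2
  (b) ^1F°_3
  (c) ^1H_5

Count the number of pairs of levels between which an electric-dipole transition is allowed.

(a)–(b): allowed.
(a)–(c): forbidden (parity, ΔL, ΔJ).
(b)–(c): forbidden (ΔL, ΔJ).
Allowed pairs: 1 of 3.

1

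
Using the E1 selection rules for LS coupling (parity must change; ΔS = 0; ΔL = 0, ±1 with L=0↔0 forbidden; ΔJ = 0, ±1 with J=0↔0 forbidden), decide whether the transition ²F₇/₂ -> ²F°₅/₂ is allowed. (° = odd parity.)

allowed

Initial level: S=1/2, L=3, J=7/2, parity even. Final level: S=1/2, L=3, J=5/2, parity odd.
Parity must change: even → odd — ✓.
ΔS = 0: S: 1/2 → 1/2 — ✓.
ΔJ = 0, ±1 (not J=0↔0): J: 7/2 → 5/2, ΔJ = -1 — ✓.
ΔL = 0, ±1 (not L=0↔0): L: 3 → 3, ΔL = +0 — ✓.
All four E1 rules are satisfied.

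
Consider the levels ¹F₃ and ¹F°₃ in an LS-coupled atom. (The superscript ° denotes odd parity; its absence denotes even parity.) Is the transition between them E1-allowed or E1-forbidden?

Reading off the term symbols: S 0→0, L 3→3, J 3→3, parity even→odd.
Parity must change: even → odd — ok.
ΔS = 0: S: 0 → 0 — ok.
ΔL = 0, ±1 (not L=0↔0): L: 3 → 3, ΔL = +0 — ok.
ΔJ = 0, ±1 (not J=0↔0): J: 3 → 3, ΔJ = +0 — ok.
All four E1 rules are satisfied.

allowed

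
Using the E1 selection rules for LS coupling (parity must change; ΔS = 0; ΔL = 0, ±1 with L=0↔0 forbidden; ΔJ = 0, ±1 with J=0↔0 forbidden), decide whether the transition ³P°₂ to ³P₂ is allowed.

allowed

Initial level: S=1, L=1, J=2, parity odd. Final level: S=1, L=1, J=2, parity even.
Parity must change: odd → even — ✓.
ΔL = 0, ±1 (not L=0↔0): L: 1 → 1, ΔL = +0 — ✓.
ΔJ = 0, ±1 (not J=0↔0): J: 2 → 2, ΔJ = +0 — ✓.
ΔS = 0: S: 1 → 1 — ✓.
All four E1 rules are satisfied.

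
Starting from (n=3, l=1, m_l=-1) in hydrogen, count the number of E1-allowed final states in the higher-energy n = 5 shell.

4

E1 requires Δl = ±1, so l_f ∈ {0, 2}; with 0 ≤ l_f ≤ n_f−1 = 4, the allowed l_f values are {0, 2}.
For l_f = 0: m_f ∈ {m_i−1, m_i, m_i+1} ∩ [−0, 0] = {0} → 1 state.
For l_f = 2: m_f ∈ {m_i−1, m_i, m_i+1} ∩ [−2, 2] = {-2, -1, 0} → 3 states.
Total: 4.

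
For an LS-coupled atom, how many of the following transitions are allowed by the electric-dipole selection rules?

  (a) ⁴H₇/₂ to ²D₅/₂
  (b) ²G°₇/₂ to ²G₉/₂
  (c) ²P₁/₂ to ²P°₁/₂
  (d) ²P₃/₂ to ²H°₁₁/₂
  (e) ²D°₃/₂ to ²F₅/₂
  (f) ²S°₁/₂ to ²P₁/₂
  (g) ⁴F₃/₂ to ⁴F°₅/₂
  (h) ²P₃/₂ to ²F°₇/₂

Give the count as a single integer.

(a) forbidden (parity, ΔS, ΔL fail)
(b) allowed
(c) allowed
(d) forbidden (ΔL, ΔJ fail)
(e) allowed
(f) allowed
(g) allowed
(h) forbidden (ΔL, ΔJ fail)
Total allowed: 5 of 8.

5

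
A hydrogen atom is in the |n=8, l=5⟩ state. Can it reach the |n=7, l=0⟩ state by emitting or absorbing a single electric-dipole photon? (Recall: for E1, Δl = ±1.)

forbidden

l: 5 → 0 (Δl = -5). Δl = ±1 fails.
The transition is electric-dipole forbidden.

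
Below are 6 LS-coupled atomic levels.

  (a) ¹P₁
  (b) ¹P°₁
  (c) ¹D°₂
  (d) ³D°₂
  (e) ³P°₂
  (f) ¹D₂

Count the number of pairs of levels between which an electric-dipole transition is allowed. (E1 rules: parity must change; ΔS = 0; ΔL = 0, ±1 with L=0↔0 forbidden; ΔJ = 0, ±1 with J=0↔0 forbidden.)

(a)–(b): allowed.
(a)–(c): allowed.
(a)–(d): forbidden (ΔS).
(a)–(e): forbidden (ΔS).
(a)–(f): forbidden (parity).
(b)–(c): forbidden (parity).
(b)–(d): forbidden (parity, ΔS).
(b)–(e): forbidden (parity, ΔS).
(b)–(f): allowed.
(c)–(d): forbidden (parity, ΔS).
(c)–(e): forbidden (parity, ΔS).
(c)–(f): allowed.
(d)–(e): forbidden (parity).
(d)–(f): forbidden (ΔS).
(e)–(f): forbidden (ΔS).
Allowed pairs: 4 of 15.

4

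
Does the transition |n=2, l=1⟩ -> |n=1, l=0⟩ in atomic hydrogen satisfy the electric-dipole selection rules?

Δl = 0 − 1 = -1; the E1 rule Δl = ±1 is ✓.
All E1 selection rules are satisfied.

allowed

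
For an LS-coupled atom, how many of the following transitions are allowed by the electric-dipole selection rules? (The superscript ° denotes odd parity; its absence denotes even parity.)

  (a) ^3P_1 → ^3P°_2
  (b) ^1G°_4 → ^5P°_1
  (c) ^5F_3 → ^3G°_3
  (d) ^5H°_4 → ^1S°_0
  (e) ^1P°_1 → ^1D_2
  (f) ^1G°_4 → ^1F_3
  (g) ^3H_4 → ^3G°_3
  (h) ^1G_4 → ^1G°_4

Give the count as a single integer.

(a) allowed
(b) forbidden (parity, ΔS, ΔL, ΔJ fail)
(c) forbidden (ΔS fails)
(d) forbidden (parity, ΔS, ΔL, ΔJ fail)
(e) allowed
(f) allowed
(g) allowed
(h) allowed
Total allowed: 5 of 8.

5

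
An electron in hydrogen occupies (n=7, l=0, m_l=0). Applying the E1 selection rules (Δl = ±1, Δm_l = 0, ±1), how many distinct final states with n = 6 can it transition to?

3

E1 requires Δl = ±1, so l_f ∈ {-1, 1}; with 0 ≤ l_f ≤ n_f−1 = 5, the allowed l_f values are {1}.
For l_f = 1: m_f ∈ {m_i−1, m_i, m_i+1} ∩ [−1, 1] = {-1, 0, 1} → 3 states.
Total: 3.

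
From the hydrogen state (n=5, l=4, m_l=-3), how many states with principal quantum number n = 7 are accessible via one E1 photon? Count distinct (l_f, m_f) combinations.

E1 requires Δl = ±1, so l_f ∈ {3, 5}; with 0 ≤ l_f ≤ n_f−1 = 6, the allowed l_f values are {3, 5}.
For l_f = 3: m_f ∈ {m_i−1, m_i, m_i+1} ∩ [−3, 3] = {-3, -2} → 2 states.
For l_f = 5: m_f ∈ {m_i−1, m_i, m_i+1} ∩ [−5, 5] = {-4, -3, -2} → 3 states.
Total: 5.

5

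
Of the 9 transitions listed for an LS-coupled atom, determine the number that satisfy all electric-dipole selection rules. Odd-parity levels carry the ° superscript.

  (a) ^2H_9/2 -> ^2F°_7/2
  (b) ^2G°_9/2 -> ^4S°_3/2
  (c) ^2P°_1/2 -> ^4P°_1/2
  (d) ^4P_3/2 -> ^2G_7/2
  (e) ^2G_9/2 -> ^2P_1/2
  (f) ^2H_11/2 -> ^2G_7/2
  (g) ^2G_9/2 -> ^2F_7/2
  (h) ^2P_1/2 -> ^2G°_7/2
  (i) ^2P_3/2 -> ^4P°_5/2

(a) forbidden (ΔL fails)
(b) forbidden (parity, ΔS, ΔL, ΔJ fail)
(c) forbidden (parity, ΔS fail)
(d) forbidden (parity, ΔS, ΔL, ΔJ fail)
(e) forbidden (parity, ΔL, ΔJ fail)
(f) forbidden (parity, ΔJ fail)
(g) forbidden (parity fails)
(h) forbidden (ΔL, ΔJ fail)
(i) forbidden (ΔS fails)
Total allowed: 0 of 9.

0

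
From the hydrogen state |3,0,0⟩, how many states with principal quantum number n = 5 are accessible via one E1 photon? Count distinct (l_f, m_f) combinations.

E1 requires Δl = ±1, so l_f ∈ {-1, 1}; with 0 ≤ l_f ≤ n_f−1 = 4, the allowed l_f values are {1}.
For l_f = 1: m_f ∈ {m_i−1, m_i, m_i+1} ∩ [−1, 1] = {-1, 0, 1} → 3 states.
Total: 3.

3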